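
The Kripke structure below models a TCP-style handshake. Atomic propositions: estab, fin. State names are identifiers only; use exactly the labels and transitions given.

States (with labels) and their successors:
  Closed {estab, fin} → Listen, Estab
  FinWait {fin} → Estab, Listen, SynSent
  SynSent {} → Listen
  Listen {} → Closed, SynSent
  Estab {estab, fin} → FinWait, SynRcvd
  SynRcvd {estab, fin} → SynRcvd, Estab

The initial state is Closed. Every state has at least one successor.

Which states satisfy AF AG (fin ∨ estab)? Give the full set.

none

States satisfying AG (fin ∨ estab): ∅.
States satisfying AF AG (fin ∨ estab): ∅.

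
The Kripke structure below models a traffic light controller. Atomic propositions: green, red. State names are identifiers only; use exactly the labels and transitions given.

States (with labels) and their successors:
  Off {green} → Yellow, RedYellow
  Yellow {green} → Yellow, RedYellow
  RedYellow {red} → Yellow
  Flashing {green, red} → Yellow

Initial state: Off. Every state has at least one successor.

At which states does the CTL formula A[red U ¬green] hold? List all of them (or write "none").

{RedYellow}

States satisfying red: {RedYellow, Flashing}.
States satisfying ¬green: {RedYellow}.
States satisfying A[red U ¬green]: {RedYellow}.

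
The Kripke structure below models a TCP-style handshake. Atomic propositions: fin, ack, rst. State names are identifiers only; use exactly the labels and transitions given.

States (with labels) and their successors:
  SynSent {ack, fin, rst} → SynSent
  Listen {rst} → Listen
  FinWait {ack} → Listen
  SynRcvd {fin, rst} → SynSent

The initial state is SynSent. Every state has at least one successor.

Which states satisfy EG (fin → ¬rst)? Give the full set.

{Listen, FinWait}

States satisfying fin → ¬rst: {Listen, FinWait}.
States satisfying EG (fin → ¬rst): {Listen, FinWait}.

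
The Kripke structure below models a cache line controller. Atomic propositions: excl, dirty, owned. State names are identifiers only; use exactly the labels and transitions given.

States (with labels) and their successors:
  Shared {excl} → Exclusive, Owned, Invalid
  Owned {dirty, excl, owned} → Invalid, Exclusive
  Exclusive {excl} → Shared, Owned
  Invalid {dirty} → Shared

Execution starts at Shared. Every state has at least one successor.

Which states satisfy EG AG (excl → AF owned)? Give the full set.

States satisfying AG (excl → AF owned): ∅.
States satisfying EG AG (excl → AF owned): ∅.

none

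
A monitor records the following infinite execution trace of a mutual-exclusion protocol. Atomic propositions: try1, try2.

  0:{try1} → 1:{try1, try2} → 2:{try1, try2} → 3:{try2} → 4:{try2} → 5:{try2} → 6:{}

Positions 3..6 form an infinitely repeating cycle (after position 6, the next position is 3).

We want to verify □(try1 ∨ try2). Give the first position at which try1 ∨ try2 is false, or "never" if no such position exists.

Check try1 ∨ try2 at each position in order: 0 ✓, 1 ✓, 2 ✓, 3 ✓, 4 ✓, 5 ✓.
At position 6 the labels are {}, so try1 ∨ try2 is false there. This is the first violation.

6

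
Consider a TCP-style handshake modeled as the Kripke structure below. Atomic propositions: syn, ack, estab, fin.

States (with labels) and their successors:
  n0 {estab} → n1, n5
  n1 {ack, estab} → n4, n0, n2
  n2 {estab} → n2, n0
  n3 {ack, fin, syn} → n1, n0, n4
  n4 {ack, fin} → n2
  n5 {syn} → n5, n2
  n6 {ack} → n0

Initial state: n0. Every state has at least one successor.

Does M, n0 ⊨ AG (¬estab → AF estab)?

Violated

States satisfying ¬estab → AF estab: {n0, n1, n2, n3, n4, n6}.
States satisfying AG (¬estab → AF estab): ∅.
n5 is reachable from n0 and violates ¬estab → AF estab, so AG fails at n0.
n0 ∉ Sat(AG (¬estab → AF estab)).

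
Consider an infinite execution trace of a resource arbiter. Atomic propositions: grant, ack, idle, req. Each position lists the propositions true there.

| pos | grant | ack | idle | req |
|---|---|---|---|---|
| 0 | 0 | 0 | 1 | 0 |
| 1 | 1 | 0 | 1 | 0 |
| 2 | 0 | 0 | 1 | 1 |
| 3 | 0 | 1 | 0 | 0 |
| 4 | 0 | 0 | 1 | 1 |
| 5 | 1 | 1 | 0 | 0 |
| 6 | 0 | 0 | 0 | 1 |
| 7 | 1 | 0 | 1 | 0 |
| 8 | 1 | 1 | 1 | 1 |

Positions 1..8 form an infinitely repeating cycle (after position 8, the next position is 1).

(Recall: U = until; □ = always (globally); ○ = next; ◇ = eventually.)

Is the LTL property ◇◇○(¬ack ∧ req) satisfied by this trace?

◇○(¬ack ∧ req) holds at position 0, which is reachable from 0, so ◇◇○(¬ack ∧ req) holds.

Holds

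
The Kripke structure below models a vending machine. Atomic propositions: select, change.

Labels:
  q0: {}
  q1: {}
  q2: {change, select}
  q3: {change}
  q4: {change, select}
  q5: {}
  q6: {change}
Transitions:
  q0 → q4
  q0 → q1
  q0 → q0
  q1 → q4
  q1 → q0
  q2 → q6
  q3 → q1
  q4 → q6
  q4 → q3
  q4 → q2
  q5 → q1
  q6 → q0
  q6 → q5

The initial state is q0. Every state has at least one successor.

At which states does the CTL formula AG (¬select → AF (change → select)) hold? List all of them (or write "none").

States satisfying ¬select → AF (change → select): {q0, q1, q2, q3, q4, q5, q6}.
States satisfying AG (¬select → AF (change → select)): {q0, q1, q2, q3, q4, q5, q6}.

{q0, q1, q2, q3, q4, q5, q6}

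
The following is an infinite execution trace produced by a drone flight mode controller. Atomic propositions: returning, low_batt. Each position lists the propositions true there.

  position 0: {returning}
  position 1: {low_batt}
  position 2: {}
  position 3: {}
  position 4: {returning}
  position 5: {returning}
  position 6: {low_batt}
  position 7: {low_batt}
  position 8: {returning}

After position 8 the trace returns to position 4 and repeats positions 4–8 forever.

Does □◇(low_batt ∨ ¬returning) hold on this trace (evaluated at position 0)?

Yes

◇(low_batt ∨ ¬returning) holds at every position 0..8, and those are all positions ever visited, so □◇(low_batt ∨ ¬returning) holds.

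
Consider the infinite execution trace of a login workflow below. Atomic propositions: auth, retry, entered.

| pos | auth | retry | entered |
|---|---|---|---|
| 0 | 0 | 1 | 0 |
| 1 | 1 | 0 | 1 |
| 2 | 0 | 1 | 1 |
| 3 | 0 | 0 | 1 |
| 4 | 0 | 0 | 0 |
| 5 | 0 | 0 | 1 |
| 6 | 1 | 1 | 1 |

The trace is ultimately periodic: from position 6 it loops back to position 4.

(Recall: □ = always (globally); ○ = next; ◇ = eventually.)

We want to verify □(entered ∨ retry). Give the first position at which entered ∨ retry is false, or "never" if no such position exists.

Check entered ∨ retry at each position in order: 0 ✓, 1 ✓, 2 ✓, 3 ✓.
At position 4 the labels are {}, so entered ∨ retry is false there. This is the first violation.

4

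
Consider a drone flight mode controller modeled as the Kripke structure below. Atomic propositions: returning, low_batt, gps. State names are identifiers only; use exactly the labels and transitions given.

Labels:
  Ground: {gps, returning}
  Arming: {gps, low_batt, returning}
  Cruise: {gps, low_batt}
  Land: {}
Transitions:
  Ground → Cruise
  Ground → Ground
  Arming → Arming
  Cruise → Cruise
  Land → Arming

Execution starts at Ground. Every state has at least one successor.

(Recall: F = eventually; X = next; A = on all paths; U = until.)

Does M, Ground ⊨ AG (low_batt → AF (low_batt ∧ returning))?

Violated

States satisfying low_batt → AF (low_batt ∧ returning): {Ground, Arming, Land}.
States satisfying AG (low_batt → AF (low_batt ∧ returning)): {Arming, Land}.
Cruise is reachable from Ground and violates low_batt → AF (low_batt ∧ returning), so AG fails at Ground.
Ground ∉ Sat(AG (low_batt → AF (low_batt ∧ returning))).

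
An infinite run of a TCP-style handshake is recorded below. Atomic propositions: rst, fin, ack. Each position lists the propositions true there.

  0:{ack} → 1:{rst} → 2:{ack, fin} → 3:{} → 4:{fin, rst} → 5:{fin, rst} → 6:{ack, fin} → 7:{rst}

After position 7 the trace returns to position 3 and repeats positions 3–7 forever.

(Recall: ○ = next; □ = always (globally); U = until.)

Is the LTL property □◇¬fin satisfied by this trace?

◇¬fin holds at every position 0..7, and those are all positions ever visited, so □◇¬fin holds.

Satisfied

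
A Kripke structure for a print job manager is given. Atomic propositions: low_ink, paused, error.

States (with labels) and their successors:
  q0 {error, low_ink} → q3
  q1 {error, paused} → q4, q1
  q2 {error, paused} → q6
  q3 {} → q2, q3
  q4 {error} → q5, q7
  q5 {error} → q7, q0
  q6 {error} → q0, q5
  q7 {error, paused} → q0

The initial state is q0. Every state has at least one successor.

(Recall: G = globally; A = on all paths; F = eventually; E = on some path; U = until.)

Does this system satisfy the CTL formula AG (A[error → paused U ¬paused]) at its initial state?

Holds

States satisfying A[error → paused U ¬paused]: {q0, q2, q3, q4, q5, q6, q7}.
States satisfying AG (A[error → paused U ¬paused]): {q0, q2, q3, q4, q5, q6, q7}.
Every state reachable from q0 satisfies A[error → paused U ¬paused].
q0 ∈ Sat(AG (A[error → paused U ¬paused])).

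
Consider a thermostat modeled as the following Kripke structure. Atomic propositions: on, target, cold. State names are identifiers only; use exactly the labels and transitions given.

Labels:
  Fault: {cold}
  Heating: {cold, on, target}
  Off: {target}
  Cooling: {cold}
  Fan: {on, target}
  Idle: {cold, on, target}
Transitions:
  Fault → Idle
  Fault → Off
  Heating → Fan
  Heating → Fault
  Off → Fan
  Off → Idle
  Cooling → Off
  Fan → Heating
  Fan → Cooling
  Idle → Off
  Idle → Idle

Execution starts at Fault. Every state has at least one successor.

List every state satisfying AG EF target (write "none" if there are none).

{Fault, Heating, Off, Cooling, Fan, Idle}

States satisfying EF target: {Fault, Heating, Off, Cooling, Fan, Idle}.
States satisfying AG EF target: {Fault, Heating, Off, Cooling, Fan, Idle}.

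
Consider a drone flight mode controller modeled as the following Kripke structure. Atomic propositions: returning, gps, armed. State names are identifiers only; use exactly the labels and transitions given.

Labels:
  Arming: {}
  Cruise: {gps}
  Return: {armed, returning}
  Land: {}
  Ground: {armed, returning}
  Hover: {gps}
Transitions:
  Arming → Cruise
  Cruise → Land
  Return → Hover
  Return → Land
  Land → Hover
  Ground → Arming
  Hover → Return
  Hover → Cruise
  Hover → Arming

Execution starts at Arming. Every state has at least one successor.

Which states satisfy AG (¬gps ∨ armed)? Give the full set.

States satisfying ¬gps ∨ armed: {Arming, Return, Land, Ground}.
States satisfying AG (¬gps ∨ armed): ∅.

none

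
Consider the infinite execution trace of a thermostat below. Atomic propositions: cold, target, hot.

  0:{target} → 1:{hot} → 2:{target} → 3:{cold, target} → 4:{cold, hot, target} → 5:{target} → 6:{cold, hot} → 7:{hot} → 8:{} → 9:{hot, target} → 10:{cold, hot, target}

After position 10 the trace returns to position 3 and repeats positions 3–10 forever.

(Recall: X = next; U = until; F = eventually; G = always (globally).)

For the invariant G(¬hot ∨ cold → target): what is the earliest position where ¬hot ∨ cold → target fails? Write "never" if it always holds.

6

Check ¬hot ∨ cold → target at each position in order: 0 ✓, 1 ✓, 2 ✓, 3 ✓, 4 ✓, 5 ✓.
At position 6 the labels are {cold, hot}, so ¬hot ∨ cold → target is false there. This is the first violation.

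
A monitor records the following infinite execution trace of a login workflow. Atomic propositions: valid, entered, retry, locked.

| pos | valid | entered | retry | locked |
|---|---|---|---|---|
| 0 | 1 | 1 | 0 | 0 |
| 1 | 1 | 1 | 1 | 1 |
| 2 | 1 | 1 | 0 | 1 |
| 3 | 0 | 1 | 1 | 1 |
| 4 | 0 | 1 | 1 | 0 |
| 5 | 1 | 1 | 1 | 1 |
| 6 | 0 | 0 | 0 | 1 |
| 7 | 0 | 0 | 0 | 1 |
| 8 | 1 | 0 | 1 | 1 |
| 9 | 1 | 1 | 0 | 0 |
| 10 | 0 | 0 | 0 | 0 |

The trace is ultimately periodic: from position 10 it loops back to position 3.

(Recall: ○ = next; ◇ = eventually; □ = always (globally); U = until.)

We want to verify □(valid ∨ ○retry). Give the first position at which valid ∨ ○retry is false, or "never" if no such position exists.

Check valid ∨ ○retry at each position in order: 0 ✓, 1 ✓, 2 ✓, 3 ✓, 4 ✓, 5 ✓.
At position 6 the labels are {locked} and the next position 7 has {locked}, so valid ∨ ○retry is false there. This is the first violation.

6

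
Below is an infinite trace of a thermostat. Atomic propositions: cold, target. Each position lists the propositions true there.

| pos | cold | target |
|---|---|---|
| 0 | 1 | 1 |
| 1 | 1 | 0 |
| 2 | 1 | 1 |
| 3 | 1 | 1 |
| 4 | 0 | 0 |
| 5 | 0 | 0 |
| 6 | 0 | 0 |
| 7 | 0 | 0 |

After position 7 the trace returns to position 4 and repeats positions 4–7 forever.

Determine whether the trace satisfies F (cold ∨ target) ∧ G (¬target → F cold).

Violated

cold ∨ target holds at position 0, which is reachable from 0, so F (cold ∨ target) holds.
¬target → F cold must hold at every position from 0 onward. It fails at position 4, so G (¬target → F cold) is false.
Positions where ¬target holds: 1, 4, 5, 6, 7.
Check F cold at each: 1→ok, 4→fails, 5→fails, 6→fails, 7→fails.
At position 0: F (cold ∨ target) is true; G (¬target → F cold) is false; so F (cold ∨ target) ∧ G (¬target → F cold) is false.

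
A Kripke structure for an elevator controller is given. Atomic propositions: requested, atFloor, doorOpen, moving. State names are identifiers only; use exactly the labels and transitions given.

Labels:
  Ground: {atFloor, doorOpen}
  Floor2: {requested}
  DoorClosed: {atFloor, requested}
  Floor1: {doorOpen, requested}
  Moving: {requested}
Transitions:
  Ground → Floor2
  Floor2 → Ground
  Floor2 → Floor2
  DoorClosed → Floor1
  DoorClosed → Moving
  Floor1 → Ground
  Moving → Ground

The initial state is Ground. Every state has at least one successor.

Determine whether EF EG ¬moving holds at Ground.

States satisfying EG ¬moving: {Ground, Floor2, DoorClosed, Floor1, Moving}.
States satisfying EF EG ¬moving: {Ground, Floor2, DoorClosed, Floor1, Moving}.
Some path from Ground reaches a state where EG ¬moving holds.
Ground ∈ Sat(EF EG ¬moving).

Satisfied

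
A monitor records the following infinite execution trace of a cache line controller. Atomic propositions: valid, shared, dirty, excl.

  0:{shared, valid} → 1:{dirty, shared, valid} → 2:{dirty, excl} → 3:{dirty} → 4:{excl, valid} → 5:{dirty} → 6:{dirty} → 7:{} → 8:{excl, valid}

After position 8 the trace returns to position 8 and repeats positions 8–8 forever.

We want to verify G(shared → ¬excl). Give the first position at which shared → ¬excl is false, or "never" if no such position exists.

shared → ¬excl holds at every position 0..8, and those are all the positions the trace ever visits, so the invariant G(shared → ¬excl) is never violated.

never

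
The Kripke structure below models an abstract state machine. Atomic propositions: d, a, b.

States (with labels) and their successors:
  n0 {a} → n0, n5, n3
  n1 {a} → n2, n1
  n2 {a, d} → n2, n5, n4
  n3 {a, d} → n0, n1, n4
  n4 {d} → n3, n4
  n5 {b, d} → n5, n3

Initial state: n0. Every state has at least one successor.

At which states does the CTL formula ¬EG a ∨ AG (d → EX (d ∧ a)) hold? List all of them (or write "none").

States satisfying a: {n0, n1, n2, n3}.
States satisfying EG a: {n0, n1, n2, n3}.
States satisfying ¬EG a: {n4, n5}.
States satisfying d → EX (d ∧ a): {n0, n1, n2, n4, n5}.
States satisfying AG (d → EX (d ∧ a)): ∅.
States satisfying ¬EG a ∨ AG (d → EX (d ∧ a)): {n4, n5}.

{n4, n5}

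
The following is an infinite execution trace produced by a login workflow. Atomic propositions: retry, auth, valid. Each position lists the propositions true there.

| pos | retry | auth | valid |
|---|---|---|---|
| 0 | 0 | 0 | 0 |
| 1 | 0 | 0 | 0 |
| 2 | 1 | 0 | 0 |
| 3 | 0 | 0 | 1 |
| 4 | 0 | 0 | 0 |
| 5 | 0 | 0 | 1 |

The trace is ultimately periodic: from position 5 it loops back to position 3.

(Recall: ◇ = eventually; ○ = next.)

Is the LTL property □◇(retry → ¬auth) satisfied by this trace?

Holds

◇(retry → ¬auth) holds at every position 0..5, and those are all positions ever visited, so □◇(retry → ¬auth) holds.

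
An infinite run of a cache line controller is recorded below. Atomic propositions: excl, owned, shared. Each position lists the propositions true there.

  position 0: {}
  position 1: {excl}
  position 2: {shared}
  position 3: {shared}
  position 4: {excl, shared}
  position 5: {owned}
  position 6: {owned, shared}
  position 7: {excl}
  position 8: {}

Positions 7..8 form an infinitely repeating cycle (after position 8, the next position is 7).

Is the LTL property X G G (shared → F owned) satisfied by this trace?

Yes

The position after 0 is 1; G G (shared → F owned) is true there.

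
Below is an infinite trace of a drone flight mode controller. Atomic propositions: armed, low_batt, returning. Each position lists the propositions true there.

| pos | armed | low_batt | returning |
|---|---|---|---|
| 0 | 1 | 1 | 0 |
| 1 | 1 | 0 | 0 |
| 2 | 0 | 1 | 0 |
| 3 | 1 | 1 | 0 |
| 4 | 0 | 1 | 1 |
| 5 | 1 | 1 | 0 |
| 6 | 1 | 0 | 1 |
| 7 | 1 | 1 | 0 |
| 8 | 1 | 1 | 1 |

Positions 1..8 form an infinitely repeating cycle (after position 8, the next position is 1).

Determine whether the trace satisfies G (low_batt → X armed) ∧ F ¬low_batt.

low_batt → X armed must hold at every position from 0 onward. It fails at position 3, so G (low_batt → X armed) is false.
Positions where low_batt holds: 0, 2, 3, 4, 5, 7, 8.
Check X armed at each: 0→ok, 2→ok, 3→fails, 4→ok, 5→ok, 7→ok, 8→ok.
¬low_batt holds at position 1, which is reachable from 0, so F ¬low_batt holds.
At position 0: G (low_batt → X armed) is false; F ¬low_batt is true; so G (low_batt → X armed) ∧ F ¬low_batt is false.

No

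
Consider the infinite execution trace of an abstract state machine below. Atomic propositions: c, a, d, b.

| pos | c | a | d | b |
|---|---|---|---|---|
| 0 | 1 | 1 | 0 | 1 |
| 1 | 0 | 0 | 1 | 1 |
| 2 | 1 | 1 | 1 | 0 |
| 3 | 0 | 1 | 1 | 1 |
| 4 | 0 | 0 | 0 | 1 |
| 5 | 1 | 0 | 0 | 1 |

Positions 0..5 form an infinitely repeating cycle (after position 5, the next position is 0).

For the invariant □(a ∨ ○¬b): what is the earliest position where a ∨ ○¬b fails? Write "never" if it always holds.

Check a ∨ ○¬b at each position in order: 0 ✓, 1 ✓, 2 ✓, 3 ✓.
At position 4 the labels are {b} and the next position 5 has {b, c}, so a ∨ ○¬b is false there. This is the first violation.

4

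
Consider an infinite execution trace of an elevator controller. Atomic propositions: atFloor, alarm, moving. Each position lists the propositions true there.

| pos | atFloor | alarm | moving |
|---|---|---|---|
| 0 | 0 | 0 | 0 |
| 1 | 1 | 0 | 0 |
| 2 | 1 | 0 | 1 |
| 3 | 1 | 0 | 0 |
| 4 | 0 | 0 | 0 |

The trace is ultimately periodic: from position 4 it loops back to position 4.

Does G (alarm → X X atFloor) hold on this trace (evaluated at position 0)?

Holds

alarm → X X atFloor holds at every position 0..4, and those are all positions ever visited, so G (alarm → X X atFloor) holds.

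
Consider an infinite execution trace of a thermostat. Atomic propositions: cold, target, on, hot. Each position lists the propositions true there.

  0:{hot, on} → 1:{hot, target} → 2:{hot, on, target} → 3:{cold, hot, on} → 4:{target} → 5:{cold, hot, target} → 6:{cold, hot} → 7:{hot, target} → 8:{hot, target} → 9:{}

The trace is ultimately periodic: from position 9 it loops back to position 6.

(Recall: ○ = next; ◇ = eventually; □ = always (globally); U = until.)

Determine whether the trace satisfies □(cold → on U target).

cold → on U target must hold at every position from 0 onward. It fails at position 6, so □(cold → on U target) is false.
Positions where cold holds: 3, 5, 6.
Check on U target at each: 3→ok, 5→ok, 6→fails.

Does not hold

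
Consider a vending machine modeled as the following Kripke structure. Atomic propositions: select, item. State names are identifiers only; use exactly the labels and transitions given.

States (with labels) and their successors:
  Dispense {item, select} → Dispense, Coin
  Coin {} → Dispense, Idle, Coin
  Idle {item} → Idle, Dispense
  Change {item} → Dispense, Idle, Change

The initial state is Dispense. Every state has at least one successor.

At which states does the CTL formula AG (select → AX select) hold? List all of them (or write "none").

States satisfying select → AX select: {Coin, Idle, Change}.
States satisfying AG (select → AX select): ∅.

none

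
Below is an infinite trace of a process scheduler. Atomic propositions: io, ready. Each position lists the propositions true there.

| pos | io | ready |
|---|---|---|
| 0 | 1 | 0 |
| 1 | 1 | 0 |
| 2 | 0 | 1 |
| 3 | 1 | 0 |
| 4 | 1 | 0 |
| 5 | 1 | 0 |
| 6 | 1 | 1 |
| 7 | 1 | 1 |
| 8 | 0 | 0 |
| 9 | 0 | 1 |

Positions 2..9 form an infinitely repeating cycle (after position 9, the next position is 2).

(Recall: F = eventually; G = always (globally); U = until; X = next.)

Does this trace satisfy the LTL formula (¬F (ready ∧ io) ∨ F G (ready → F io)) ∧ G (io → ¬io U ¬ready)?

Violated

io → ¬io U ¬ready must hold at every position from 0 onward. It fails at position 6, so G (io → ¬io U ¬ready) is false.
Positions where io holds: 0, 1, 3, 4, 5, 6, 7.
Check ¬io U ¬ready at each: 0→ok, 1→ok, 3→ok, 4→ok, 5→ok, 6→fails, 7→fails.
At position 0: ¬F (ready ∧ io) ∨ F G (ready → F io) is true; G (io → ¬io U ¬ready) is false; so (¬F (ready ∧ io) ∨ F G (ready → F io)) ∧ G (io → ¬io U ¬ready) is false.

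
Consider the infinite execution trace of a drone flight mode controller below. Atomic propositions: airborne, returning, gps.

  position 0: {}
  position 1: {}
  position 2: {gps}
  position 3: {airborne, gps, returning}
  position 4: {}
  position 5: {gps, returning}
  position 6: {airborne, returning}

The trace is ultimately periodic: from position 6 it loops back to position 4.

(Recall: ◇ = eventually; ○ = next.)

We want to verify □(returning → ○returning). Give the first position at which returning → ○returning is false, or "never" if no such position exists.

3

Check returning → ○returning at each position in order: 0 ✓, 1 ✓, 2 ✓.
At position 3 the labels are {airborne, gps, returning} and the next position 4 has {}, so returning → ○returning is false there. This is the first violation.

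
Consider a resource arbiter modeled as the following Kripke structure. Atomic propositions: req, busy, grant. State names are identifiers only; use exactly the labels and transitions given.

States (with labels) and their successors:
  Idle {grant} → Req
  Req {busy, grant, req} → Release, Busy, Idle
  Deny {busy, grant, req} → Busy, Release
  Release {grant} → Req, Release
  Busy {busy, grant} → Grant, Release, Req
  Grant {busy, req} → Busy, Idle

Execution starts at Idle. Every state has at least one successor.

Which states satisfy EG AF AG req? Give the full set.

none

States satisfying AF AG req: ∅.
States satisfying EG AF AG req: ∅.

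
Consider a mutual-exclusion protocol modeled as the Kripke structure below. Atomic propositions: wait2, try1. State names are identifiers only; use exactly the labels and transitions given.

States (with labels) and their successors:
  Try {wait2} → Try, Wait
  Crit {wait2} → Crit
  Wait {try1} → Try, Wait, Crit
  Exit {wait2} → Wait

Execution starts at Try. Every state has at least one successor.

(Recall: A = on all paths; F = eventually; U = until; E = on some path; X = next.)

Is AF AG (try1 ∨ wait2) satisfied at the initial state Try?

States satisfying AG (try1 ∨ wait2): {Try, Crit, Wait, Exit}.
States satisfying AF AG (try1 ∨ wait2): {Try, Crit, Wait, Exit}.
Try ∈ Sat(AF AG (try1 ∨ wait2)).

Yes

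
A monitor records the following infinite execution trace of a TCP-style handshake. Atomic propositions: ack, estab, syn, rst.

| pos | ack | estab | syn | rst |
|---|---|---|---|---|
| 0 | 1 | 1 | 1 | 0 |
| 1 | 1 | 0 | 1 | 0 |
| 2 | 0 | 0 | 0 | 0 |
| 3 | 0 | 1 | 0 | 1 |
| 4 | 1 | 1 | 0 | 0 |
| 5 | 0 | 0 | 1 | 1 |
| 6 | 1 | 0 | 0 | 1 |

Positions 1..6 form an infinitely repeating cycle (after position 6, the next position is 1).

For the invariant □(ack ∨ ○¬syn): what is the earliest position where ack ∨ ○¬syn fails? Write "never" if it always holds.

ack ∨ ○¬syn holds at every position 0..6, and those are all the positions the trace ever visits, so the invariant □(ack ∨ ○¬syn) is never violated.

never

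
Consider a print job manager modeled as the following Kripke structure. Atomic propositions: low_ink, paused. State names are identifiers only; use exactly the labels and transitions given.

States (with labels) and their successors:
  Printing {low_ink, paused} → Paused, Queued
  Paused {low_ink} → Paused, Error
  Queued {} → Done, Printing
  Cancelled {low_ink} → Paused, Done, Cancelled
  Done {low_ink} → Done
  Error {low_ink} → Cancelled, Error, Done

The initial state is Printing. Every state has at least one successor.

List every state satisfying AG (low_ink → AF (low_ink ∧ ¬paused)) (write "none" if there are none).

{Paused, Cancelled, Done, Error}

States satisfying low_ink → AF (low_ink ∧ ¬paused): {Paused, Queued, Cancelled, Done, Error}.
States satisfying AG (low_ink → AF (low_ink ∧ ¬paused)): {Paused, Cancelled, Done, Error}.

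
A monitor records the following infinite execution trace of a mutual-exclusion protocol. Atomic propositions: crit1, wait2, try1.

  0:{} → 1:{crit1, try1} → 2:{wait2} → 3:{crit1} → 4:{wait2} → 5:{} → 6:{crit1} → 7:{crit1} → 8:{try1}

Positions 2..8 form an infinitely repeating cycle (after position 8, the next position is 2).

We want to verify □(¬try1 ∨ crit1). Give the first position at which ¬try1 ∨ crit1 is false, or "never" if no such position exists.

Check ¬try1 ∨ crit1 at each position in order: 0 ✓, 1 ✓, 2 ✓, 3 ✓, 4 ✓, 5 ✓, 6 ✓, 7 ✓.
At position 8 the labels are {try1}, so ¬try1 ∨ crit1 is false there. This is the first violation.

8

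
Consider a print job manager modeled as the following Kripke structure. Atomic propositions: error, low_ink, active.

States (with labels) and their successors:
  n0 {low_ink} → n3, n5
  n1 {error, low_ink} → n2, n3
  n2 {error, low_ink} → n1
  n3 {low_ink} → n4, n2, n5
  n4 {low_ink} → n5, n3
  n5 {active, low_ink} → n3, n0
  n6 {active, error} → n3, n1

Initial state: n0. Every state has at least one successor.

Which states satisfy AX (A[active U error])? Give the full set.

States satisfying A[active U error]: {n1, n2, n6}.
States satisfying AX (A[active U error]): {n2}.

{n2}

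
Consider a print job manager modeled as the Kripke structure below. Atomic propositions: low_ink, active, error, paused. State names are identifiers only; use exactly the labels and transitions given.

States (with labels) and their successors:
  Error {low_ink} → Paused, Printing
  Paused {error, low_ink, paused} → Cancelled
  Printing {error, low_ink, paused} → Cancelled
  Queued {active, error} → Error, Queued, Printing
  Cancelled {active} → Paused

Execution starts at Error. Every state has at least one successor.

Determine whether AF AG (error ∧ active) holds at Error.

States satisfying AG (error ∧ active): ∅.
States satisfying AF AG (error ∧ active): ∅.
There is a path from Error along which AG (error ∧ active) never holds.
Error ∉ Sat(AF AG (error ∧ active)).

No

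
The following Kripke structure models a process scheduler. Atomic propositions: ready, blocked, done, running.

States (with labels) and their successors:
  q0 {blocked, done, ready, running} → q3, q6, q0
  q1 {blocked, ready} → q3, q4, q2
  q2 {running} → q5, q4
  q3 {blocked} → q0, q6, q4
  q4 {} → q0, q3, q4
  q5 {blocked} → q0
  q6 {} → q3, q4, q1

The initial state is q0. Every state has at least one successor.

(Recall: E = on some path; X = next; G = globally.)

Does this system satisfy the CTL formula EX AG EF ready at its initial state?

Yes

States satisfying AG EF ready: {q0, q1, q2, q3, q4, q5, q6}.
States satisfying EX AG EF ready: {q0, q1, q2, q3, q4, q5, q6}.
q0 ∈ Sat(EX AG EF ready).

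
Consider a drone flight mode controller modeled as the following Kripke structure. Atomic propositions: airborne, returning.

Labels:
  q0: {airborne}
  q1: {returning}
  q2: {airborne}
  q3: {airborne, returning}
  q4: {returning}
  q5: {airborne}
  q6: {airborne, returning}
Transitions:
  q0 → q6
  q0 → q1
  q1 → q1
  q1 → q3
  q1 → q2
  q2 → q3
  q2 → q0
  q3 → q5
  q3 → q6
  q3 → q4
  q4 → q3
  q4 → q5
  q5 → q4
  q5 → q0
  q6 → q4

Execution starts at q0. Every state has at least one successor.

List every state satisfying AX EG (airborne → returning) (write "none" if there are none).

States satisfying EG (airborne → returning): {q1, q3, q4, q6}.
States satisfying AX EG (airborne → returning): {q0, q6}.

{q0, q6}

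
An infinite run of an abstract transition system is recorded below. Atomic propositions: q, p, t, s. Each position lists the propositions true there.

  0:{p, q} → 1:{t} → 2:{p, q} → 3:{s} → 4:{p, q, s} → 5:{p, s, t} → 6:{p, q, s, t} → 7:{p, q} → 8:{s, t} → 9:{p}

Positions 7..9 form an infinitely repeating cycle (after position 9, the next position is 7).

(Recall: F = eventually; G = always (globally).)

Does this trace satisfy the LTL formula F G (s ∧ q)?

Violated

G (s ∧ q) is false at every position 0..9, so it never becomes true and F G (s ∧ q) fails.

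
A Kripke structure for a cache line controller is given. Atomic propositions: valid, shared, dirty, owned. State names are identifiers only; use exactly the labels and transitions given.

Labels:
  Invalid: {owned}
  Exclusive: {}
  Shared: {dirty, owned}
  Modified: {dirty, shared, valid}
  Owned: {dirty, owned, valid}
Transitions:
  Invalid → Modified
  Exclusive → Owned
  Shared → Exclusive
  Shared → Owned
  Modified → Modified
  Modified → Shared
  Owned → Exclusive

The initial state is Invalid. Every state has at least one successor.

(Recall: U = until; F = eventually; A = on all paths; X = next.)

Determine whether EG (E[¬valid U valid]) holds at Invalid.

Yes

States satisfying E[¬valid U valid]: {Invalid, Exclusive, Shared, Modified, Owned}.
States satisfying EG (E[¬valid U valid]): {Invalid, Exclusive, Shared, Modified, Owned}.
Invalid ∈ Sat(EG (E[¬valid U valid])).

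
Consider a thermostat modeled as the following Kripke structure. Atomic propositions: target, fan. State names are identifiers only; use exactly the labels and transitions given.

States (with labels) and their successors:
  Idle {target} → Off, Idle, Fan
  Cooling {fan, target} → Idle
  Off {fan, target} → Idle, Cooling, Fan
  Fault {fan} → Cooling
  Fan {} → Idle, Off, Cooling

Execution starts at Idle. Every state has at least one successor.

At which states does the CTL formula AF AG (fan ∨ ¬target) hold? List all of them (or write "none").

none

States satisfying AG (fan ∨ ¬target): ∅.
States satisfying AF AG (fan ∨ ¬target): ∅.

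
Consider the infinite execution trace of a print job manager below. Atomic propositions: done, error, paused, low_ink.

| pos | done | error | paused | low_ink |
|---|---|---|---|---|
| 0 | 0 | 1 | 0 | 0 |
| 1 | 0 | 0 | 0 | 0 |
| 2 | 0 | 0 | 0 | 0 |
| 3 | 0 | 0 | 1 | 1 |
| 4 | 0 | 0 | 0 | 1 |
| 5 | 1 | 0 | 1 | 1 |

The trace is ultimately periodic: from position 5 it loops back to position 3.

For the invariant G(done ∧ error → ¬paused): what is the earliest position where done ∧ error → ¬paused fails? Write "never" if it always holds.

never

done ∧ error → ¬paused holds at every position 0..5, and those are all the positions the trace ever visits, so the invariant G(done ∧ error → ¬paused) is never violated.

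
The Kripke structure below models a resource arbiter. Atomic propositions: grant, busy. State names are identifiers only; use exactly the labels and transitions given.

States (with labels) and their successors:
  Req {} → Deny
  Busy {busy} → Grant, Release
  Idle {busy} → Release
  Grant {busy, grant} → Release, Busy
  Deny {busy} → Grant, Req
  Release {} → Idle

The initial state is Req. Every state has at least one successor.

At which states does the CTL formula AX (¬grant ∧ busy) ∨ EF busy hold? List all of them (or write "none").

States satisfying ¬grant ∧ busy: {Busy, Idle, Deny}.
States satisfying AX (¬grant ∧ busy): {Req, Release}.
States satisfying busy: {Busy, Idle, Grant, Deny}.
States satisfying EF busy: {Req, Busy, Idle, Grant, Deny, Release}.
States satisfying AX (¬grant ∧ busy) ∨ EF busy: {Req, Busy, Idle, Grant, Deny, Release}.

{Req, Busy, Idle, Grant, Deny, Release}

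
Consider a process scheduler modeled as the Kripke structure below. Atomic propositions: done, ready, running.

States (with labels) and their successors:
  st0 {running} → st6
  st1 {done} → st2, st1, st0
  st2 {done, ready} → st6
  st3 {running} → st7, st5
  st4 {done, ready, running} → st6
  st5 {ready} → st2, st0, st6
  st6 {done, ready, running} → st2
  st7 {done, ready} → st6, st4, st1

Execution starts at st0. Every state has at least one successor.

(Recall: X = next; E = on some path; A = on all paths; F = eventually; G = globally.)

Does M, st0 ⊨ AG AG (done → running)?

States satisfying AG (done → running): ∅.
States satisfying AG AG (done → running): ∅.
st0 is reachable from st0 and violates AG (done → running), so AG fails at st0.
st0 ∉ Sat(AG AG (done → running)).

Does not hold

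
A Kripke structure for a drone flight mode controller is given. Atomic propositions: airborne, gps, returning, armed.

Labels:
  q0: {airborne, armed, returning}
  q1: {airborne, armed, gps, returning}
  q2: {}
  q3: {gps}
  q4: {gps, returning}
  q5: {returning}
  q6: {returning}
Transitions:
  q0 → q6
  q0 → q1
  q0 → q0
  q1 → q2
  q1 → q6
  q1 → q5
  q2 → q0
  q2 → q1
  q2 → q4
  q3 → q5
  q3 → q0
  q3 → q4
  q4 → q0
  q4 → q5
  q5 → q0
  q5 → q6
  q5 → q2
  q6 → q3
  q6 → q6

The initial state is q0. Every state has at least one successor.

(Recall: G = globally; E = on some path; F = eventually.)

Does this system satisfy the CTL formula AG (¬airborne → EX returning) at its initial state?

States satisfying ¬airborne → EX returning: {q0, q1, q2, q3, q4, q5, q6}.
States satisfying AG (¬airborne → EX returning): {q0, q1, q2, q3, q4, q5, q6}.
Every state reachable from q0 satisfies ¬airborne → EX returning.
q0 ∈ Sat(AG (¬airborne → EX returning)).

Satisfied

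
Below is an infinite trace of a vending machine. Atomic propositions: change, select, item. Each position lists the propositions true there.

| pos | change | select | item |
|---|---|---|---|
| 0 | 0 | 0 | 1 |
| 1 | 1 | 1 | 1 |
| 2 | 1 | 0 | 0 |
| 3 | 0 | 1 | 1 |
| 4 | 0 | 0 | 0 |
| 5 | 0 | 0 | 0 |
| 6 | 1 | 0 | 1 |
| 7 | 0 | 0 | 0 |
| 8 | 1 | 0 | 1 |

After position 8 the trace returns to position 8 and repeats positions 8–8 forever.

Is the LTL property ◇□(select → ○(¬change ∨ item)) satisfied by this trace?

□(select → ○(¬change ∨ item)) holds at position 2, which is reachable from 0, so ◇□(select → ○(¬change ∨ item)) holds.

Yes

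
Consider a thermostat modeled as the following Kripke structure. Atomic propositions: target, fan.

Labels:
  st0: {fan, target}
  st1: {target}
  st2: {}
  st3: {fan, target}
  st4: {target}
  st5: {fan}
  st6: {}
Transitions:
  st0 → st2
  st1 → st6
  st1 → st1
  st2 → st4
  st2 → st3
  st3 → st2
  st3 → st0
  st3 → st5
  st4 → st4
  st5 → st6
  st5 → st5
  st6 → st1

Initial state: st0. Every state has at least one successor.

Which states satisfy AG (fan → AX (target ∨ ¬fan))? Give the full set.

{st1, st4, st6}

States satisfying fan → AX (target ∨ ¬fan): {st0, st1, st2, st4, st6}.
States satisfying AG (fan → AX (target ∨ ¬fan)): {st1, st4, st6}.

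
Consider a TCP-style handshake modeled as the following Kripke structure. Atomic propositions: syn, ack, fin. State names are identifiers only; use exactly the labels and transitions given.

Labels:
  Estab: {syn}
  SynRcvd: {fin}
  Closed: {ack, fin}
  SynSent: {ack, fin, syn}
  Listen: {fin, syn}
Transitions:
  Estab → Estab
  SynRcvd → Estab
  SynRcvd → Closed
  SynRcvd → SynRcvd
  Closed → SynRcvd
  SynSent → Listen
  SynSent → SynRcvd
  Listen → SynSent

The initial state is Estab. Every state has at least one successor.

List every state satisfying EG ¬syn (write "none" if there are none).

States satisfying ¬syn: {SynRcvd, Closed}.
States satisfying EG ¬syn: {SynRcvd, Closed}.

{SynRcvd, Closed}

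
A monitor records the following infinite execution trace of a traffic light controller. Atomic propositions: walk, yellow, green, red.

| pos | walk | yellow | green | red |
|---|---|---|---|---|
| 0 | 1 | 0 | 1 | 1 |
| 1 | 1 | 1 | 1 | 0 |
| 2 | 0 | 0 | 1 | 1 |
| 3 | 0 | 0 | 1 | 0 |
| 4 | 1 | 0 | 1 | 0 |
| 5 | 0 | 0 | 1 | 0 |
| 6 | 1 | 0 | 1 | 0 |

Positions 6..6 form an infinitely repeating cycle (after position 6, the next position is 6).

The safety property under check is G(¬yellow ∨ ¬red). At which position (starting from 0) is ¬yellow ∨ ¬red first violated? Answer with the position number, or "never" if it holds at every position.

¬yellow ∨ ¬red holds at every position 0..6, and those are all the positions the trace ever visits, so the invariant G(¬yellow ∨ ¬red) is never violated.

never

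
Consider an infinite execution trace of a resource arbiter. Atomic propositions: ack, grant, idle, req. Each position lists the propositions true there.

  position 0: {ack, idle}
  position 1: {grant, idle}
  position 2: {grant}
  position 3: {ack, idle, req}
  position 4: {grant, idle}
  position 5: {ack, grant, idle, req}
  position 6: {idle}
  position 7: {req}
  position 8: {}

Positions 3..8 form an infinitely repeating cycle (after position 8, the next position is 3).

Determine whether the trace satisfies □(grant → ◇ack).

grant → ◇ack holds at every position 0..8, and those are all positions ever visited, so □(grant → ◇ack) holds.
Positions where grant holds: 1, 2, 4, 5.
Check ◇ack at each: 1→ok, 2→ok, 4→ok, 5→ok.

Holds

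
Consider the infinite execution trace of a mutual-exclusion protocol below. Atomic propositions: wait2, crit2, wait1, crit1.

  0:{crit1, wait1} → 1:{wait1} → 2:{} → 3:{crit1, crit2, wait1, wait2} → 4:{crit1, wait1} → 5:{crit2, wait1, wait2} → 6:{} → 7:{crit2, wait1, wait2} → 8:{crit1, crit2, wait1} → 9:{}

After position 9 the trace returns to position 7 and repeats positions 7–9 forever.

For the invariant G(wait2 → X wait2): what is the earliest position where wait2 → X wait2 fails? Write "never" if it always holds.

Check wait2 → X wait2 at each position in order: 0 ✓, 1 ✓, 2 ✓.
At position 3 the labels are {crit1, crit2, wait1, wait2} and the next position 4 has {crit1, wait1}, so wait2 → X wait2 is false there. This is the first violation.

3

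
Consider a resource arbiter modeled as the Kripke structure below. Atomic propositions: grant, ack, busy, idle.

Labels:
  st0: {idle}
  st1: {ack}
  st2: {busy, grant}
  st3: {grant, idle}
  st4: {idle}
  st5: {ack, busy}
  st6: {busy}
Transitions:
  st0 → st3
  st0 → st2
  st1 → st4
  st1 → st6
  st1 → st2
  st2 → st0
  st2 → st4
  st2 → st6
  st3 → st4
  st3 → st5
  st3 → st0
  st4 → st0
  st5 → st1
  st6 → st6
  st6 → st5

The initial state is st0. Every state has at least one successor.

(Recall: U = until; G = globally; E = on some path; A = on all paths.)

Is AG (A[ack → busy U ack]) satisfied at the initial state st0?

No

States satisfying A[ack → busy U ack]: {st1, st5}.
States satisfying AG (A[ack → busy U ack]): ∅.
st0 is reachable from st0 and violates A[ack → busy U ack], so AG fails at st0.
st0 ∉ Sat(AG (A[ack → busy U ack])).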